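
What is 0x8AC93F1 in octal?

0o1053111761

Expand each hex digit to 4 bits: 8=1000 A=1010 C=1100 9=1001 3=0011 F=1111 1=0001.
Group the bits in threes: 001 000 101 011 001 001 001 111 110 001 → 1053111761.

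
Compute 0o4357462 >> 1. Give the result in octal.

1 bits is not a whole number of base-8 digits; in binary: 100011101111100110010 >> 1 = 10001110111110011001.

0o2167631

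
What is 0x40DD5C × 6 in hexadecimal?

0x1853028

Multiply each base-16 digit by 6, carrying:
  C×6 = 72 → write 8 carry 4
  5×6+4 = 34 → write 2 carry 2
  D×6+2 = 80 → write 0 carry 5
  D×6+5 = 83 → write 3 carry 5
  0×6+5 = 5 → write 5
  4×6 = 24 → write 8 carry 1
  remaining carry: 1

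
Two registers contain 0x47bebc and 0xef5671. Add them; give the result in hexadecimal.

0x137152d

Add column by column in base 16, right to left:
  c+1 = d
  b+7 = 2 carry 1
  e+6+1 = 5 carry 1
  b+5+1 = 1 carry 1
  7+f+1 = 7 carry 1
  4+e+1 = 3 carry 1
  final carry 1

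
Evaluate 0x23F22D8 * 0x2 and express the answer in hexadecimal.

Multiply each base-16 digit by 2, carrying:
  8×2 = 16 → write 0 carry 1
  D×2+1 = 27 → write B carry 1
  2×2+1 = 5 → write 5
  2×2 = 4 → write 4
  F×2 = 30 → write E carry 1
  3×2+1 = 7 → write 7
  2×2 = 4 → write 4

0x47E45B0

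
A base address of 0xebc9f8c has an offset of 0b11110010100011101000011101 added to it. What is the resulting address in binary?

0b10010100001101101100110101001

0xebc9f8c = 0b1110101111001001111110001100 in binary.
Add column by column in base 2, right to left:
  0+1 = 1
  0+0 = 0
  1+1 = 0 carry 1
  1+1+1 = 1 carry 1
  0+1+1 = 0 carry 1
  0+0+1 = 1
  0+0 = 0
  1+0 = 1
  1+0 = 1
  1+1 = 0 carry 1
  1+0+1 = 0 carry 1
  1+1+1 = 1 carry 1
  1+1+1 = 1 carry 1
  0+1+1 = 0 carry 1
  0+0+1 = 1
  1+0 = 1
  0+0 = 0
  0+1 = 1
  1+0 = 1
  1+1 = 0 carry 1
  1+0+1 = 0 carry 1
  1+0+1 = 0 carry 1
  0+1+1 = 0 carry 1
  1+1+1 = 1 carry 1
  0+1+1 = 0 carry 1
  1+1+1 = 1 carry 1
  1+0+1 = 0 carry 1
  1+0+1 = 0 carry 1
  final carry 1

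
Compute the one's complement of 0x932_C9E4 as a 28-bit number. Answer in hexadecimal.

0x6CD361B

Each hex digit d becomes F−d:
  9→6, 3→C, 2→D, C→3, 9→6, E→1, 4→B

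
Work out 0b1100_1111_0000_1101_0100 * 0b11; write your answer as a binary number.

0b1001101101001001111100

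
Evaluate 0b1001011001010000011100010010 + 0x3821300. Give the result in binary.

0b1100111001110001101000010010

0x3821300 = 0b11100000100001001100000000 in binary.
Add column by column in base 2, right to left:
  0+0 = 0
  1+0 = 1
  0+0 = 0
  0+0 = 0
  1+0 = 1
  0+0 = 0
  0+0 = 0
  0+0 = 0
  1+1 = 0 carry 1
  1+1+1 = 1 carry 1
  1+0+1 = 0 carry 1
  0+0+1 = 1
  0+1 = 1
  0+0 = 0
  0+0 = 0
  0+0 = 0
  1+0 = 1
  0+1 = 1
  1+0 = 1
  0+0 = 0
  0+0 = 0
  1+0 = 1
  1+0 = 1
  0+1 = 1
  1+1 = 0 carry 1
  0+1+1 = 0 carry 1
  0+0+1 = 1
  1+0 = 1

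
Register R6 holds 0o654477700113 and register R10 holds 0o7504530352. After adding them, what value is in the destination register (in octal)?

0o664204430465

Add column by column in base 8, right to left:
  3+2 = 5
  1+5 = 6
  1+3 = 4
  0+0 = 0
  0+3 = 3
  7+5 = 4 carry 1
  7+4+1 = 4 carry 1
  7+0+1 = 0 carry 1
  4+5+1 = 2 carry 1
  4+7+1 = 4 carry 1
  5+0+1 = 6
  6+0 = 6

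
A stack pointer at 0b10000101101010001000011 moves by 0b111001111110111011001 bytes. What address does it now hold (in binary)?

0b10111111101001000011100

Add column by column in base 2, right to left:
  1+1 = 0 carry 1
  1+0+1 = 0 carry 1
  0+0+1 = 1
  0+1 = 1
  0+1 = 1
  0+0 = 0
  1+1 = 0 carry 1
  0+1+1 = 0 carry 1
  0+1+1 = 0 carry 1
  0+0+1 = 1
  1+1 = 0 carry 1
  0+1+1 = 0 carry 1
  1+1+1 = 1 carry 1
  0+1+1 = 0 carry 1
  1+1+1 = 1 carry 1
  1+1+1 = 1 carry 1
  0+0+1 = 1
  1+0 = 1
  0+1 = 1
  0+1 = 1
  0+1 = 1
  0+0 = 0
  1+0 = 1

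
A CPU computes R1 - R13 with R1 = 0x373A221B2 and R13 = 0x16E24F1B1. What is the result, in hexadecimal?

0x2057D3001

Subtract column by column in base 16:
  2-1 → 1
  B-B → 0
  1-1 → 0
  2-F → 3 (borrow)
  2-4-1 → D (borrow)
  A-2-1 → 7
  3-E → 5 (borrow)
  7-6-1 → 0
  3-1 → 2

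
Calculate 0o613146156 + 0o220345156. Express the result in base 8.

Add column by column in base 8, right to left:
  6+6 = 4 carry 1
  5+5+1 = 3 carry 1
  1+1+1 = 3
  6+5 = 3 carry 1
  4+4+1 = 1 carry 1
  1+3+1 = 5
  3+0 = 3
  1+2 = 3
  6+2 = 0 carry 1
  final carry 1

0o1033513334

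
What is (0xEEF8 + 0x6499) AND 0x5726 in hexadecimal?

Add column by column in base 16, right to left:
  8+9 = 1 carry 1
  F+9+1 = 9 carry 1
  E+4+1 = 3 carry 1
  E+6+1 = 5 carry 1
  final carry 1
Sum = 0x15391; now AND with 0x5726:
  1&0=0, 5&5=5, 3&7=3, 9&2=0, 1&6=0

0x5300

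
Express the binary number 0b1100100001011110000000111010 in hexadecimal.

0xC85E03A

Group the bits into nibbles: 1100 1000 0101 1110 0000 0011 1010 → C85E03A.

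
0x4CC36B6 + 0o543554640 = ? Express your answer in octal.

0o1226610126

0x4CC36B6 = 0o463033266 in octal.
Add column by column in base 8, right to left:
  6+0 = 6
  6+4 = 2 carry 1
  2+6+1 = 1 carry 1
  3+4+1 = 0 carry 1
  3+5+1 = 1 carry 1
  0+5+1 = 6
  3+3 = 6
  6+4 = 2 carry 1
  4+5+1 = 2 carry 1
  final carry 1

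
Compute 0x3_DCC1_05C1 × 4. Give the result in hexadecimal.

0xF73041704

Multiply each base-16 digit by 4, carrying:
  1×4 = 4 → write 4
  C×4 = 48 → write 0 carry 3
  5×4+3 = 23 → write 7 carry 1
  0×4+1 = 1 → write 1
  1×4 = 4 → write 4
  C×4 = 48 → write 0 carry 3
  C×4+3 = 51 → write 3 carry 3
  D×4+3 = 55 → write 7 carry 3
  3×4+3 = 15 → write F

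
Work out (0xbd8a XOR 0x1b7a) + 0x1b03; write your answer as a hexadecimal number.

First 0xbd8a XOR 0x1b7a = 0xa6f0.
Add column by column in base 16, right to left:
  0+3 = 3
  f+0 = f
  6+b = 1 carry 1
  a+1+1 = c

0xc1f3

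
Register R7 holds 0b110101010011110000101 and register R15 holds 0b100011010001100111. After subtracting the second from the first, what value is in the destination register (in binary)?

0b110000111001100011110

Subtract column by column in base 2:
  1-1 → 0
  0-1 → 1 (borrow)
  1-1-1 → 1 (borrow)
  0-0-1 → 1 (borrow)
  0-0-1 → 1 (borrow)
  0-1-1 → 0 (borrow)
  0-1-1 → 0 (borrow)
  1-0-1 → 0
  1-0 → 1
  1-0 → 1
  1-1 → 0
  0-0 → 0
  0-1 → 1 (borrow)
  1-1-1 → 1 (borrow)
  0-0-1 → 1 (borrow)
  1-0-1 → 0
  0-0 → 0
  1-1 → 0
  0-0 → 0
  1-0 → 1
  1-0 → 1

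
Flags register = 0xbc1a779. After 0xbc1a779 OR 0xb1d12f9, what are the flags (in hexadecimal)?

OR each hex digit independently (no carries):
  b|b=b, c|1=d, 1|d=d, a|1=b, 7|2=7, 7|f=f, 9|9=9

0xbddb7f9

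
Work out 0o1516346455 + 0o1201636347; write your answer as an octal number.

0o2720205024

Add column by column in base 8, right to left:
  5+7 = 4 carry 1
  5+4+1 = 2 carry 1
  4+3+1 = 0 carry 1
  6+6+1 = 5 carry 1
  4+3+1 = 0 carry 1
  3+6+1 = 2 carry 1
  6+1+1 = 0 carry 1
  1+0+1 = 2
  5+2 = 7
  1+1 = 2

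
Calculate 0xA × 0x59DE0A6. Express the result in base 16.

Multiply each base-16 digit by 10, carrying:
  6×10 = 60 → write C carry 3
  A×10+3 = 103 → write 7 carry 6
  0×10+6 = 6 → write 6
  E×10 = 140 → write C carry 8
  D×10+8 = 138 → write A carry 8
  9×10+8 = 98 → write 2 carry 6
  5×10+6 = 56 → write 8 carry 3
  remaining carry: 3

0x382AC67C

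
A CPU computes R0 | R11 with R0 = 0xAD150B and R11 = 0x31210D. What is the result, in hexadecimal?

0xBD350F

OR each hex digit independently (no carries):
  A|3=B, D|1=D, 1|2=3, 5|1=5, 0|0=0, B|D=F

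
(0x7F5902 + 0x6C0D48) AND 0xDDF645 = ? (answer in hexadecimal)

0xC96640

Add column by column in base 16, right to left:
  2+8 = A
  0+4 = 4
  9+D = 6 carry 1
  5+0+1 = 6
  F+C = B carry 1
  7+6+1 = E
Sum = 0xEB664A; now AND with 0xDDF645:
  E&D=C, B&D=9, 6&F=6, 6&6=6, 4&4=4, A&5=0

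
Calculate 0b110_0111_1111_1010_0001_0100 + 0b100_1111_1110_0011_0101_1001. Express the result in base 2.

Add column by column in base 2, right to left:
  0+1 = 1
  0+0 = 0
  1+0 = 1
  0+1 = 1
  1+1 = 0 carry 1
  0+0+1 = 1
  0+1 = 1
  0+0 = 0
  0+1 = 1
  1+1 = 0 carry 1
  0+0+1 = 1
  1+0 = 1
  1+0 = 1
  1+1 = 0 carry 1
  1+1+1 = 1 carry 1
  1+1+1 = 1 carry 1
  1+1+1 = 1 carry 1
  1+1+1 = 1 carry 1
  1+1+1 = 1 carry 1
  0+1+1 = 0 carry 1
  0+0+1 = 1
  1+0 = 1
  1+1 = 0 carry 1
  final carry 1

0b101101111101110101101101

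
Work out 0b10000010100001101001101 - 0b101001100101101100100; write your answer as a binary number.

Subtract column by column in base 2:
  1-0 → 1
  0-0 → 0
  1-1 → 0
  1-0 → 1
  0-0 → 0
  0-1 → 1 (borrow)
  1-1-1 → 1 (borrow)
  0-0-1 → 1 (borrow)
  1-1-1 → 1 (borrow)
  1-1-1 → 1 (borrow)
  0-0-1 → 1 (borrow)
  0-1-1 → 0 (borrow)
  0-0-1 → 1 (borrow)
  0-0-1 → 1 (borrow)
  1-1-1 → 1 (borrow)
  0-1-1 → 0 (borrow)
  1-0-1 → 0
  0-0 → 0
  0-1 → 1 (borrow)
  0-0-1 → 1 (borrow)
  0-1-1 → 0 (borrow)
  0-0-1 → 1 (borrow)
  1-0-1 → 0

0b1011000111011111101001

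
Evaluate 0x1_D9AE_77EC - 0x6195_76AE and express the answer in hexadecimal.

0x17819013E

Subtract column by column in base 16:
  C-E → E (borrow)
  E-A-1 → 3
  7-6 → 1
  7-7 → 0
  E-5 → 9
  A-9 → 1
  9-1 → 8
  D-6 → 7
  1-0 → 1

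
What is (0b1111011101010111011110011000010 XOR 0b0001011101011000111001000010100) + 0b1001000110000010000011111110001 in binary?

0b10111000110010001101011011000111

First 0b1111011101010111011110011000010 XOR 0b0001011101011000111001000010100 = 0b1110000000001111100111011010110.
Add column by column in base 2, right to left:
  0+1 = 1
  1+0 = 1
  1+0 = 1
  0+0 = 0
  1+1 = 0 carry 1
  0+1+1 = 0 carry 1
  1+1+1 = 1 carry 1
  1+1+1 = 1 carry 1
  0+1+1 = 0 carry 1
  1+1+1 = 1 carry 1
  1+1+1 = 1 carry 1
  1+0+1 = 0 carry 1
  0+0+1 = 1
  0+0 = 0
  1+0 = 1
  1+0 = 1
  1+1 = 0 carry 1
  1+0+1 = 0 carry 1
  1+0+1 = 0 carry 1
  0+0+1 = 1
  0+0 = 0
  0+0 = 0
  0+1 = 1
  0+1 = 1
  0+0 = 0
  0+0 = 0
  0+0 = 0
  0+1 = 1
  1+0 = 1
  1+0 = 1
  1+1 = 0 carry 1
  final carry 1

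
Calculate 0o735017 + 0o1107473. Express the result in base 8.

0o2044512

Add column by column in base 8, right to left:
  7+3 = 2 carry 1
  1+7+1 = 1 carry 1
  0+4+1 = 5
  5+7 = 4 carry 1
  3+0+1 = 4
  7+1 = 0 carry 1
  0+1+1 = 2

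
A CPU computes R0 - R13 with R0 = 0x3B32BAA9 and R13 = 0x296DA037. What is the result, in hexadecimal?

0x11C51A72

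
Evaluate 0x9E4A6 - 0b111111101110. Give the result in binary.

0b10011101010010111000

0x9E4A6 = 0b10011110010010100110 in binary.
Subtract column by column in base 2:
  0-0 → 0
  1-1 → 0
  1-1 → 0
  0-1 → 1 (borrow)
  0-0-1 → 1 (borrow)
  1-1-1 → 1 (borrow)
  0-1-1 → 0 (borrow)
  1-1-1 → 1 (borrow)
  0-1-1 → 0 (borrow)
  0-1-1 → 0 (borrow)
  1-1-1 → 1 (borrow)
  0-1-1 → 0 (borrow)
  0-0-1 → 1 (borrow)
  1-0-1 → 0
  1-0 → 1
  1-0 → 1
  1-0 → 1
  0-0 → 0
  0-0 → 0
  1-0 → 1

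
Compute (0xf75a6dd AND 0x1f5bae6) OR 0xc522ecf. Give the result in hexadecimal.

0xd77aecf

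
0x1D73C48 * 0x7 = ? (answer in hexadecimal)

Multiply each base-16 digit by 7, carrying:
  8×7 = 56 → write 8 carry 3
  4×7+3 = 31 → write F carry 1
  C×7+1 = 85 → write 5 carry 5
  3×7+5 = 26 → write A carry 1
  7×7+1 = 50 → write 2 carry 3
  D×7+3 = 94 → write E carry 5
  1×7+5 = 12 → write C

0xCE2A5F8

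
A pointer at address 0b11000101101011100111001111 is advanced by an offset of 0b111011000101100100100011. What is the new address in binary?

Add column by column in base 2, right to left:
  1+1 = 0 carry 1
  1+1+1 = 1 carry 1
  1+0+1 = 0 carry 1
  1+0+1 = 0 carry 1
  0+0+1 = 1
  0+1 = 1
  1+0 = 1
  1+0 = 1
  1+1 = 0 carry 1
  0+0+1 = 1
  0+0 = 0
  1+1 = 0 carry 1
  1+1+1 = 1 carry 1
  1+0+1 = 0 carry 1
  0+1+1 = 0 carry 1
  1+0+1 = 0 carry 1
  0+0+1 = 1
  1+0 = 1
  1+1 = 0 carry 1
  0+1+1 = 0 carry 1
  1+0+1 = 0 carry 1
  0+1+1 = 0 carry 1
  0+1+1 = 0 carry 1
  0+1+1 = 0 carry 1
  1+0+1 = 0 carry 1
  1+0+1 = 0 carry 1
  final carry 1

0b100000000110001001011110010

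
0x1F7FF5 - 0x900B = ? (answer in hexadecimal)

0x1EEFEA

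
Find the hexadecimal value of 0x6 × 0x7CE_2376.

Multiply each base-16 digit by 6, carrying:
  6×6 = 36 → write 4 carry 2
  7×6+2 = 44 → write C carry 2
  3×6+2 = 20 → write 4 carry 1
  2×6+1 = 13 → write D
  E×6 = 84 → write 4 carry 5
  C×6+5 = 77 → write D carry 4
  7×6+4 = 46 → write E carry 2
  remaining carry: 2

0x2ED4D4C4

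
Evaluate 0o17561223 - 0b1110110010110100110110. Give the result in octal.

0o732535

0b1110110010110100110110 = 0o16626466 in octal.
Subtract column by column in base 8:
  3-6 → 5 (borrow)
  2-6-1 → 3 (borrow)
  2-4-1 → 5 (borrow)
  1-6-1 → 2 (borrow)
  6-2-1 → 3
  5-6 → 7 (borrow)
  7-6-1 → 0
  1-1 → 0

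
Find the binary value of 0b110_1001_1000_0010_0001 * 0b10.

Multiply each base-2 digit by 2, carrying:
  1×2 = 2 → write 0 carry 1
  0×2+1 = 1 → write 1
  0×2 = 0 → write 0
  0×2 = 0 → write 0
  0×2 = 0 → write 0
  1×2 = 2 → write 0 carry 1
  0×2+1 = 1 → write 1
  0×2 = 0 → write 0
  0×2 = 0 → write 0
  0×2 = 0 → write 0
  0×2 = 0 → write 0
  1×2 = 2 → write 0 carry 1
  1×2+1 = 3 → write 1 carry 1
  0×2+1 = 1 → write 1
  0×2 = 0 → write 0
  1×2 = 2 → write 0 carry 1
  0×2+1 = 1 → write 1
  1×2 = 2 → write 0 carry 1
  1×2+1 = 3 → write 1 carry 1
  remaining carry: 1

0b11010011000001000010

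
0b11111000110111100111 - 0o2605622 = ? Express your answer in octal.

0b11111000110111100111 = 0o3706747 in octal.
Subtract column by column in base 8:
  7-2 → 5
  4-2 → 2
  7-6 → 1
  6-5 → 1
  0-0 → 0
  7-6 → 1
  3-2 → 1

0o1101125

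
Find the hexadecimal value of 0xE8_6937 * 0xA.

0x9141C26

Multiply each base-16 digit by 10, carrying:
  7×10 = 70 → write 6 carry 4
  3×10+4 = 34 → write 2 carry 2
  9×10+2 = 92 → write C carry 5
  6×10+5 = 65 → write 1 carry 4
  8×10+4 = 84 → write 4 carry 5
  E×10+5 = 145 → write 1 carry 9
  remaining carry: 9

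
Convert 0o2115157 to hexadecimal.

Each octal digit is 3 bits: 2=010 1=001 1=001 5=101 1=001 5=101 7=111.
Group the bits into nibbles: 1000 1001 1010 0110 1111 → 89a6f.

0x89a6f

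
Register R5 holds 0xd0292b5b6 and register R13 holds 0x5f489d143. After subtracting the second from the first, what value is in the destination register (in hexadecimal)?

Subtract column by column in base 16:
  6-3 → 3
  b-4 → 7
  5-1 → 4
  b-d → e (borrow)
  2-9-1 → 8 (borrow)
  9-8-1 → 0
  2-4 → e (borrow)
  0-f-1 → 0 (borrow)
  d-5-1 → 7

0x70e08e473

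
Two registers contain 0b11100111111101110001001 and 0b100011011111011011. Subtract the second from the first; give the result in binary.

Subtract column by column in base 2:
  1-1 → 0
  0-1 → 1 (borrow)
  0-0-1 → 1 (borrow)
  1-1-1 → 1 (borrow)
  0-1-1 → 0 (borrow)
  0-0-1 → 1 (borrow)
  0-1-1 → 0 (borrow)
  1-1-1 → 1 (borrow)
  1-1-1 → 1 (borrow)
  1-1-1 → 1 (borrow)
  0-1-1 → 0 (borrow)
  1-0-1 → 0
  1-1 → 0
  1-1 → 0
  1-0 → 1
  1-0 → 1
  1-0 → 1
  1-1 → 0
  0-0 → 0
  0-0 → 0
  1-0 → 1
  1-0 → 1
  1-0 → 1

0b11100011100001110101110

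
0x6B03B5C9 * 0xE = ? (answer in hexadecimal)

0x5DA33F0FE

Multiply each base-16 digit by 14, carrying:
  9×14 = 126 → write E carry 7
  C×14+7 = 175 → write F carry 10
  5×14+10 = 80 → write 0 carry 5
  B×14+5 = 159 → write F carry 9
  3×14+9 = 51 → write 3 carry 3
  0×14+3 = 3 → write 3
  B×14 = 154 → write A carry 9
  6×14+9 = 93 → write D carry 5
  remaining carry: 5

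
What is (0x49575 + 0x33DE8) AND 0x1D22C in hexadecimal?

0x1D20C

Add column by column in base 16, right to left:
  5+8 = D
  7+E = 5 carry 1
  5+D+1 = 3 carry 1
  9+3+1 = D
  4+3 = 7
Sum = 0x7D35D; now AND with 0x1D22C:
  7&1=1, D&D=D, 3&2=2, 5&2=0, D&C=C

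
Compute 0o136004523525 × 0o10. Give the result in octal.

0o1360045235250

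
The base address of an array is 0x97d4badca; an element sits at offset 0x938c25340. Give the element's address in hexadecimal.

0x12b60e010a

Add column by column in base 16, right to left:
  a+0 = a
  c+4 = 0 carry 1
  d+3+1 = 1 carry 1
  a+5+1 = 0 carry 1
  b+2+1 = e
  4+c = 0 carry 1
  d+8+1 = 6 carry 1
  7+3+1 = b
  9+9 = 2 carry 1
  final carry 1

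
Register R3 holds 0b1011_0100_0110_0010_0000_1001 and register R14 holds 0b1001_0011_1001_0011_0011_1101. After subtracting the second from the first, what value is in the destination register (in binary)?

0b1000001100111011001100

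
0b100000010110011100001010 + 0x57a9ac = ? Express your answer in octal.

0b100000010110011100001010 = 0o40263412 in octal.
0x57a9ac = 0o25724654 in octal.
Add column by column in base 8, right to left:
  2+4 = 6
  1+5 = 6
  4+6 = 2 carry 1
  3+4+1 = 0 carry 1
  6+2+1 = 1 carry 1
  2+7+1 = 2 carry 1
  0+5+1 = 6
  4+2 = 6

0o66210266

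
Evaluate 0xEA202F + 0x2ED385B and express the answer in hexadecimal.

Add column by column in base 16, right to left:
  F+B = A carry 1
  2+5+1 = 8
  0+8 = 8
  2+3 = 5
  A+D = 7 carry 1
  E+E+1 = D carry 1
  0+2+1 = 3

0x3D7588A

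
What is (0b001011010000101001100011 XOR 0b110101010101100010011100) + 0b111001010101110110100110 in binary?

First 0b001011010000101001100011 XOR 0b110101010101100010011100 = 0b111110000101001011111111.
Add column by column in base 2, right to left:
  1+0 = 1
  1+1 = 0 carry 1
  1+1+1 = 1 carry 1
  1+0+1 = 0 carry 1
  1+0+1 = 0 carry 1
  1+1+1 = 1 carry 1
  1+0+1 = 0 carry 1
  1+1+1 = 1 carry 1
  0+1+1 = 0 carry 1
  1+0+1 = 0 carry 1
  0+1+1 = 0 carry 1
  0+1+1 = 0 carry 1
  1+1+1 = 1 carry 1
  0+0+1 = 1
  1+1 = 0 carry 1
  0+0+1 = 1
  0+1 = 1
  0+0 = 0
  0+1 = 1
  1+0 = 1
  1+0 = 1
  1+1 = 0 carry 1
  1+1+1 = 1 carry 1
  1+1+1 = 1 carry 1
  final carry 1

0b1110111011011000010100101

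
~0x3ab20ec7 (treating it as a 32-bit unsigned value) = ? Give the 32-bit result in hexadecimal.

0xc54df138

Each hex digit d becomes f−d:
  3→c, a→5, b→4, 2→d, 0→f, e→1, c→3, 7→8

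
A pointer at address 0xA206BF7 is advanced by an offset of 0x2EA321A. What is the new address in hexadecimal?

0xD0A9E11

Add column by column in base 16, right to left:
  7+A = 1 carry 1
  F+1+1 = 1 carry 1
  B+2+1 = E
  6+3 = 9
  0+A = A
  2+E = 0 carry 1
  A+2+1 = D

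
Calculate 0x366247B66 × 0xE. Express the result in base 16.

Multiply each base-16 digit by 14, carrying:
  6×14 = 84 → write 4 carry 5
  6×14+5 = 89 → write 9 carry 5
  B×14+5 = 159 → write F carry 9
  7×14+9 = 107 → write B carry 6
  4×14+6 = 62 → write E carry 3
  2×14+3 = 31 → write F carry 1
  6×14+1 = 85 → write 5 carry 5
  6×14+5 = 89 → write 9 carry 5
  3×14+5 = 47 → write F carry 2
  remaining carry: 2

0x2F95FEBF94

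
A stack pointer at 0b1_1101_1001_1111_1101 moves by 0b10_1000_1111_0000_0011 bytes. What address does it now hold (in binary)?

0b1000110100100000000

Add column by column in base 2, right to left:
  1+1 = 0 carry 1
  0+1+1 = 0 carry 1
  1+0+1 = 0 carry 1
  1+0+1 = 0 carry 1
  1+0+1 = 0 carry 1
  1+0+1 = 0 carry 1
  1+0+1 = 0 carry 1
  1+0+1 = 0 carry 1
  1+1+1 = 1 carry 1
  0+1+1 = 0 carry 1
  0+1+1 = 0 carry 1
  1+1+1 = 1 carry 1
  1+0+1 = 0 carry 1
  0+0+1 = 1
  1+0 = 1
  1+1 = 0 carry 1
  1+0+1 = 0 carry 1
  0+1+1 = 0 carry 1
  final carry 1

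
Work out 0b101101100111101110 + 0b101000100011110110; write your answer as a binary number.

0b1010110001011100100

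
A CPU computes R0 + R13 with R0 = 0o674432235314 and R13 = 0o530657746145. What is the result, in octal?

0o1425312203461

Add column by column in base 8, right to left:
  4+5 = 1 carry 1
  1+4+1 = 6
  3+1 = 4
  5+6 = 3 carry 1
  3+4+1 = 0 carry 1
  2+7+1 = 2 carry 1
  2+7+1 = 2 carry 1
  3+5+1 = 1 carry 1
  4+6+1 = 3 carry 1
  4+0+1 = 5
  7+3 = 2 carry 1
  6+5+1 = 4 carry 1
  final carry 1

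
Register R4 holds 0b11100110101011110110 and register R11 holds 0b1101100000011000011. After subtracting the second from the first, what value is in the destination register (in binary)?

Subtract column by column in base 2:
  0-1 → 1 (borrow)
  1-1-1 → 1 (borrow)
  1-0-1 → 0
  0-0 → 0
  1-0 → 1
  1-0 → 1
  1-1 → 0
  1-1 → 0
  0-0 → 0
  1-0 → 1
  0-0 → 0
  1-0 → 1
  0-0 → 0
  1-0 → 1
  1-1 → 0
  0-1 → 1 (borrow)
  0-0-1 → 1 (borrow)
  1-1-1 → 1 (borrow)
  1-1-1 → 1 (borrow)
  1-0-1 → 0

0b1111010101000110011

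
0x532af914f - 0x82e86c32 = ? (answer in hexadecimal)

Subtract column by column in base 16:
  f-2 → d
  4-3 → 1
  1-c → 5 (borrow)
  9-6-1 → 2
  f-8 → 7
  a-e → c (borrow)
  2-2-1 → f (borrow)
  3-8-1 → a (borrow)
  5-0-1 → 4

0x4afc7251d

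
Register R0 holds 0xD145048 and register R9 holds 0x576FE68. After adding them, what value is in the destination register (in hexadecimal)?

0x128B4EB0

Add column by column in base 16, right to left:
  8+8 = 0 carry 1
  4+6+1 = B
  0+E = E
  5+F = 4 carry 1
  4+6+1 = B
  1+7 = 8
  D+5 = 2 carry 1
  final carry 1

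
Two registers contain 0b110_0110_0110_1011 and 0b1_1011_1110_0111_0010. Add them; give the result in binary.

Add column by column in base 2, right to left:
  1+0 = 1
  1+1 = 0 carry 1
  0+0+1 = 1
  1+0 = 1
  0+1 = 1
  1+1 = 0 carry 1
  1+1+1 = 1 carry 1
  0+0+1 = 1
  0+0 = 0
  1+1 = 0 carry 1
  1+1+1 = 1 carry 1
  0+1+1 = 0 carry 1
  0+1+1 = 0 carry 1
  1+1+1 = 1 carry 1
  1+0+1 = 0 carry 1
  0+1+1 = 0 carry 1
  0+1+1 = 0 carry 1
  final carry 1

0b100010010011011101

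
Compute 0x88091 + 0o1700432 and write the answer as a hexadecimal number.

0o1700432 = 0x7811A in hexadecimal.
Add column by column in base 16, right to left:
  1+A = B
  9+1 = A
  0+1 = 1
  8+8 = 0 carry 1
  8+7+1 = 0 carry 1
  final carry 1

0x1001AB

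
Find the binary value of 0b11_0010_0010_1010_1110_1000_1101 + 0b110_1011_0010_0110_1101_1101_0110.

0b1001110101010001110001100011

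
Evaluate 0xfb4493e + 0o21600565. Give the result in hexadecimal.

0o21600565 = 0x470175 in hexadecimal.
Add column by column in base 16, right to left:
  e+5 = 3 carry 1
  3+7+1 = b
  9+1 = a
  4+0 = 4
  4+7 = b
  b+4 = f
  f+0 = f

0xffb4ab3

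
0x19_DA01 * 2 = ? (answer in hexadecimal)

Multiply each base-16 digit by 2, carrying:
  1×2 = 2 → write 2
  0×2 = 0 → write 0
  A×2 = 20 → write 4 carry 1
  D×2+1 = 27 → write B carry 1
  9×2+1 = 19 → write 3 carry 1
  1×2+1 = 3 → write 3

0x33B402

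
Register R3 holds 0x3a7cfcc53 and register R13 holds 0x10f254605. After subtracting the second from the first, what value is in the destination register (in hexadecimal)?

0x298aa864e

Subtract column by column in base 16:
  3-5 → e (borrow)
  5-0-1 → 4
  c-6 → 6
  c-4 → 8
  f-5 → a
  c-2 → a
  7-f → 8 (borrow)
  a-0-1 → 9
  3-1 → 2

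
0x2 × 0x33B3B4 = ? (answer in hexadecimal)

0x676768

Multiply each base-16 digit by 2, carrying:
  4×2 = 8 → write 8
  B×2 = 22 → write 6 carry 1
  3×2+1 = 7 → write 7
  B×2 = 22 → write 6 carry 1
  3×2+1 = 7 → write 7
  3×2 = 6 → write 6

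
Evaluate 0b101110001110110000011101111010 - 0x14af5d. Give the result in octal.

0b101110001110110000011101111010 = 0o5616603572 in octal.
0x14af5d = 0o5127535 in octal.
Subtract column by column in base 8:
  2-5 → 5 (borrow)
  7-3-1 → 3
  5-5 → 0
  3-7 → 4 (borrow)
  0-2-1 → 5 (borrow)
  6-1-1 → 4
  6-5 → 1
  1-0 → 1
  6-0 → 6
  5-0 → 5

0o5611454035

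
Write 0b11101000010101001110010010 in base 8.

0o350251622

Group the bits in threes: 011 101 000 010 101 001 110 010 010 → 350251622.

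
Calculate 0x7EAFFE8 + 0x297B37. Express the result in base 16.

0x8147B1F

Add column by column in base 16, right to left:
  8+7 = F
  E+3 = 1 carry 1
  F+B+1 = B carry 1
  F+7+1 = 7 carry 1
  A+9+1 = 4 carry 1
  E+2+1 = 1 carry 1
  7+0+1 = 8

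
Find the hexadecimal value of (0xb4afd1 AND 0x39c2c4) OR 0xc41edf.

0xf49edf

0xb4afd1 AND 0x39c2c4 = 0x3082c0.
Then OR with 0xc41edf.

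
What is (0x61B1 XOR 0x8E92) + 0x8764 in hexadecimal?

First 0x61B1 XOR 0x8E92 = 0xEF23.
Add column by column in base 16, right to left:
  3+4 = 7
  2+6 = 8
  F+7 = 6 carry 1
  E+8+1 = 7 carry 1
  final carry 1

0x17687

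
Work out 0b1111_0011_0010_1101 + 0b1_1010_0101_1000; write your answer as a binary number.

0b10000110110000101

Add column by column in base 2, right to left:
  1+0 = 1
  0+0 = 0
  1+0 = 1
  1+1 = 0 carry 1
  0+1+1 = 0 carry 1
  1+0+1 = 0 carry 1
  0+1+1 = 0 carry 1
  0+0+1 = 1
  1+0 = 1
  1+1 = 0 carry 1
  0+0+1 = 1
  0+1 = 1
  1+1 = 0 carry 1
  1+0+1 = 0 carry 1
  1+0+1 = 0 carry 1
  1+0+1 = 0 carry 1
  final carry 1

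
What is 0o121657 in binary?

Each octal digit is 3 bits: 1=001 2=010 1=001 6=110 5=101 7=111.

0b1010001110101111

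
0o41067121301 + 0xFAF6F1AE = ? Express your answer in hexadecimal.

0x203D3946F

0o41067121301 = 0x108DCA2C1 in hexadecimal.
Add column by column in base 16, right to left:
  1+E = F
  C+A = 6 carry 1
  2+1+1 = 4
  A+F = 9 carry 1
  C+6+1 = 3 carry 1
  D+F+1 = D carry 1
  8+A+1 = 3 carry 1
  0+F+1 = 0 carry 1
  1+0+1 = 2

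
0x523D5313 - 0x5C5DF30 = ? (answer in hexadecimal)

0x4C7773E3

Subtract column by column in base 16:
  3-0 → 3
  1-3 → E (borrow)
  3-F-1 → 3 (borrow)
  5-D-1 → 7 (borrow)
  D-5-1 → 7
  3-C → 7 (borrow)
  2-5-1 → C (borrow)
  5-0-1 → 4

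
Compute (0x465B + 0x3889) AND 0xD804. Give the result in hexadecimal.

0x5804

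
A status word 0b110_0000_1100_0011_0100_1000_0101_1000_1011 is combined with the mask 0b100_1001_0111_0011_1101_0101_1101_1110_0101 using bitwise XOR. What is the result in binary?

0b01010011011000010011101100001101110

XOR bit by bit (1 where the bits differ):
  11000001100001101001000010110001011
^ 10010010111001111010101110111100101
= 01010011011000010011101100001101110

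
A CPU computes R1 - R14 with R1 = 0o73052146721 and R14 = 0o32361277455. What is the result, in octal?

Subtract column by column in base 8:
  1-5 → 4 (borrow)
  2-5-1 → 4 (borrow)
  7-4-1 → 2
  6-7 → 7 (borrow)
  4-7-1 → 4 (borrow)
  1-2-1 → 6 (borrow)
  2-1-1 → 0
  5-6 → 7 (borrow)
  0-3-1 → 4 (borrow)
  3-2-1 → 0
  7-3 → 4

0o40470647244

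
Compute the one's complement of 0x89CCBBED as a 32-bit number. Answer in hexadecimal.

0x76334412

Each hex digit d becomes F−d:
  8→7, 9→6, C→3, C→3, B→4, B→4, E→1, D→2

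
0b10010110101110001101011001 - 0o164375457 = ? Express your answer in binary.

0b100010001110100000101010

0o164375457 = 0b1110100011111101100101111 in binary.
Subtract column by column in base 2:
  1-1 → 0
  0-1 → 1 (borrow)
  0-1-1 → 0 (borrow)
  1-1-1 → 1 (borrow)
  1-0-1 → 0
  0-1 → 1 (borrow)
  1-0-1 → 0
  0-0 → 0
  1-1 → 0
  1-1 → 0
  0-0 → 0
  0-1 → 1 (borrow)
  0-1-1 → 0 (borrow)
  1-1-1 → 1 (borrow)
  1-1-1 → 1 (borrow)
  1-1-1 → 1 (borrow)
  0-1-1 → 0 (borrow)
  1-0-1 → 0
  0-0 → 0
  1-0 → 1
  1-1 → 0
  0-0 → 0
  1-1 → 0
  0-1 → 1 (borrow)
  0-1-1 → 0 (borrow)
  1-0-1 → 0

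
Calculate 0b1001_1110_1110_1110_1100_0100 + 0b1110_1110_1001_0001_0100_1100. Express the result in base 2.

0b1100011011000000000010000

Add column by column in base 2, right to left:
  0+0 = 0
  0+0 = 0
  1+1 = 0 carry 1
  0+1+1 = 0 carry 1
  0+0+1 = 1
  0+0 = 0
  1+1 = 0 carry 1
  1+0+1 = 0 carry 1
  0+1+1 = 0 carry 1
  1+0+1 = 0 carry 1
  1+0+1 = 0 carry 1
  1+0+1 = 0 carry 1
  0+1+1 = 0 carry 1
  1+0+1 = 0 carry 1
  1+0+1 = 0 carry 1
  1+1+1 = 1 carry 1
  0+0+1 = 1
  1+1 = 0 carry 1
  1+1+1 = 1 carry 1
  1+1+1 = 1 carry 1
  1+0+1 = 0 carry 1
  0+1+1 = 0 carry 1
  0+1+1 = 0 carry 1
  1+1+1 = 1 carry 1
  final carry 1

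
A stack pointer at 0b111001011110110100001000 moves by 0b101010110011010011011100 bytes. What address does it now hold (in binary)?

Add column by column in base 2, right to left:
  0+0 = 0
  0+0 = 0
  0+1 = 1
  1+1 = 0 carry 1
  0+1+1 = 0 carry 1
  0+0+1 = 1
  0+1 = 1
  0+1 = 1
  1+0 = 1
  0+0 = 0
  1+1 = 0 carry 1
  1+0+1 = 0 carry 1
  0+1+1 = 0 carry 1
  1+1+1 = 1 carry 1
  1+0+1 = 0 carry 1
  1+0+1 = 0 carry 1
  1+1+1 = 1 carry 1
  0+1+1 = 0 carry 1
  1+0+1 = 0 carry 1
  0+1+1 = 0 carry 1
  0+0+1 = 1
  1+1 = 0 carry 1
  1+0+1 = 0 carry 1
  1+1+1 = 1 carry 1
  final carry 1

0b1100100010010000111100100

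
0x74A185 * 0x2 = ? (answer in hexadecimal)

Multiply each base-16 digit by 2, carrying:
  5×2 = 10 → write A
  8×2 = 16 → write 0 carry 1
  1×2+1 = 3 → write 3
  A×2 = 20 → write 4 carry 1
  4×2+1 = 9 → write 9
  7×2 = 14 → write E

0xE9430A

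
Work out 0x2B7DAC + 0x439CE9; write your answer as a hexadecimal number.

Add column by column in base 16, right to left:
  C+9 = 5 carry 1
  A+E+1 = 9 carry 1
  D+C+1 = A carry 1
  7+9+1 = 1 carry 1
  B+3+1 = F
  2+4 = 6

0x6F1A95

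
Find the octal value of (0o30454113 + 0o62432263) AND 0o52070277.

0o12000276

Add column by column in base 8, right to left:
  3+3 = 6
  1+6 = 7
  1+2 = 3
  4+2 = 6
  5+3 = 0 carry 1
  4+4+1 = 1 carry 1
  0+2+1 = 3
  3+6 = 1 carry 1
  final carry 1
Sum = 0o113106376; now AND with 0o52070277:
  1&0=0, 1&5=1, 3&2=2, 1&0=0, 0&7=0, 6&0=0, 3&2=2, 7&7=7, 6&7=6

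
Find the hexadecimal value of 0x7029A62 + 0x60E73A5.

Add column by column in base 16, right to left:
  2+5 = 7
  6+A = 0 carry 1
  A+3+1 = E
  9+7 = 0 carry 1
  2+E+1 = 1 carry 1
  0+0+1 = 1
  7+6 = D

0xD110E07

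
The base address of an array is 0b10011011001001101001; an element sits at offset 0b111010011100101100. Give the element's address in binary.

Add column by column in base 2, right to left:
  1+0 = 1
  0+0 = 0
  0+1 = 1
  1+1 = 0 carry 1
  0+0+1 = 1
  1+1 = 0 carry 1
  1+0+1 = 0 carry 1
  0+0+1 = 1
  0+1 = 1
  1+1 = 0 carry 1
  0+1+1 = 0 carry 1
  0+0+1 = 1
  1+0 = 1
  1+1 = 0 carry 1
  0+0+1 = 1
  1+1 = 0 carry 1
  1+1+1 = 1 carry 1
  0+1+1 = 0 carry 1
  0+0+1 = 1
  1+0 = 1

0b11010101100110010101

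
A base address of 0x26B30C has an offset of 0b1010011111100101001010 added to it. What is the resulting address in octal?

0x26B30C = 0o11531414 in octal.
0b1010011111100101001010 = 0o12374512 in octal.
Add column by column in base 8, right to left:
  4+2 = 6
  1+1 = 2
  4+5 = 1 carry 1
  1+4+1 = 6
  3+7 = 2 carry 1
  5+3+1 = 1 carry 1
  1+2+1 = 4
  1+1 = 2

0o24126126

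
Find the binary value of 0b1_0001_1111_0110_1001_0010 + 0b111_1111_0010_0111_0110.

0b110011110100100001000

Add column by column in base 2, right to left:
  0+0 = 0
  1+1 = 0 carry 1
  0+1+1 = 0 carry 1
  0+0+1 = 1
  1+1 = 0 carry 1
  0+1+1 = 0 carry 1
  0+1+1 = 0 carry 1
  1+0+1 = 0 carry 1
  0+0+1 = 1
  1+1 = 0 carry 1
  1+0+1 = 0 carry 1
  0+0+1 = 1
  1+1 = 0 carry 1
  1+1+1 = 1 carry 1
  1+1+1 = 1 carry 1
  1+1+1 = 1 carry 1
  1+1+1 = 1 carry 1
  0+1+1 = 0 carry 1
  0+1+1 = 0 carry 1
  0+0+1 = 1
  1+0 = 1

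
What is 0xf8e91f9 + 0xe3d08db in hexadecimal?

Add column by column in base 16, right to left:
  9+b = 4 carry 1
  f+d+1 = d carry 1
  1+8+1 = a
  9+0 = 9
  e+d = b carry 1
  8+3+1 = c
  f+e = d carry 1
  final carry 1

0x1dcb9ad4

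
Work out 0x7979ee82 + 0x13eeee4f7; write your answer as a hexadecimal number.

Add column by column in base 16, right to left:
  2+7 = 9
  8+f = 7 carry 1
  e+4+1 = 3 carry 1
  e+e+1 = d carry 1
  9+e+1 = 8 carry 1
  7+e+1 = 6 carry 1
  9+e+1 = 8 carry 1
  7+3+1 = b
  0+1 = 1

0x1b868d379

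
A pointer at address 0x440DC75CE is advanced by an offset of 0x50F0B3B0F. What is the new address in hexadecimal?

0x94FE7B0DD

Add column by column in base 16, right to left:
  E+F = D carry 1
  C+0+1 = D
  5+B = 0 carry 1
  7+3+1 = B
  C+B = 7 carry 1
  D+0+1 = E
  0+F = F
  4+0 = 4
  4+5 = 9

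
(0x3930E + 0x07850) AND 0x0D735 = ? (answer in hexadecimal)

0x314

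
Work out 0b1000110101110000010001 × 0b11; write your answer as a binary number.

0b11010100001010000110011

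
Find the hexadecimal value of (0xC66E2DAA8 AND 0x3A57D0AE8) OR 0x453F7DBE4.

0x477F7DBEC

0xC66E2DAA8 AND 0x3A57D0AE8 = 0x024600AA8.
Then OR with 0x453F7DBE4.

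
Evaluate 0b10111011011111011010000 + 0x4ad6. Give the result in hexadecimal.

0x5e09a6

0b10111011011111011010000 = 0x5dbed0 in hexadecimal.
Add column by column in base 16, right to left:
  0+6 = 6
  d+d = a carry 1
  e+a+1 = 9 carry 1
  b+4+1 = 0 carry 1
  d+0+1 = e
  5+0 = 5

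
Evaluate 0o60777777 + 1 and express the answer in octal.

The trailing 6 digits are 7 (max in base 8), so adding 1 cascades: they roll to 0 and the next digit up increments.

0o61000000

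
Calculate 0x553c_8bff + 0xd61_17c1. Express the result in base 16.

Add column by column in base 16, right to left:
  f+1 = 0 carry 1
  f+c+1 = c carry 1
  b+7+1 = 3 carry 1
  8+1+1 = a
  c+1 = d
  3+6 = 9
  5+d = 2 carry 1
  5+0+1 = 6

0x629da3c0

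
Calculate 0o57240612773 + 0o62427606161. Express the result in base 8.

Add column by column in base 8, right to left:
  3+1 = 4
  7+6 = 5 carry 1
  7+1+1 = 1 carry 1
  2+6+1 = 1 carry 1
  1+0+1 = 2
  6+6 = 4 carry 1
  0+7+1 = 0 carry 1
  4+2+1 = 7
  2+4 = 6
  7+2 = 1 carry 1
  5+6+1 = 4 carry 1
  final carry 1

0o141670421154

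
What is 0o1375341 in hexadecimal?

0x5FAE1

Each octal digit is 3 bits: 1=001 3=011 7=111 5=101 3=011 4=100 1=001.
Group the bits into nibbles: 0101 1111 1010 1110 0001 → 5FAE1.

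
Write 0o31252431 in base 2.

0b11001010101010100011001

Each octal digit is 3 bits: 3=011 1=001 2=010 5=101 2=010 4=100 3=011 1=001.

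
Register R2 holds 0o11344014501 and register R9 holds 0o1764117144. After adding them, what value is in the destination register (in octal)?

0o13330133645

Add column by column in base 8, right to left:
  1+4 = 5
  0+4 = 4
  5+1 = 6
  4+7 = 3 carry 1
  1+1+1 = 3
  0+1 = 1
  4+4 = 0 carry 1
  4+6+1 = 3 carry 1
  3+7+1 = 3 carry 1
  1+1+1 = 3
  1+0 = 1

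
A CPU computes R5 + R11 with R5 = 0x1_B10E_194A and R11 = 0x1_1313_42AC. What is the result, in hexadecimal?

0x2C4215BF6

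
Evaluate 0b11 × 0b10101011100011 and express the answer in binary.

0b1000000010101001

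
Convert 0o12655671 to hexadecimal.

0x2B5BB9

Each octal digit is 3 bits: 1=001 2=010 6=110 5=101 5=101 6=110 7=111 1=001.
Group the bits into nibbles: 0010 1011 0101 1011 1011 1001 → 2B5BB9.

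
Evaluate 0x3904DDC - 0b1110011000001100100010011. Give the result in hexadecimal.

0x1C434C9

0b1110011000001100100010011 = 0x1CC1913 in hexadecimal.
Subtract column by column in base 16:
  C-3 → 9
  D-1 → C
  D-9 → 4
  4-1 → 3
  0-C → 4 (borrow)
  9-C-1 → C (borrow)
  3-1-1 → 1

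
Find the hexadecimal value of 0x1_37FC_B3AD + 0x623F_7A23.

0x19A3C2DD0

Add column by column in base 16, right to left:
  D+3 = 0 carry 1
  A+2+1 = D
  3+A = D
  B+7 = 2 carry 1
  C+F+1 = C carry 1
  F+3+1 = 3 carry 1
  7+2+1 = A
  3+6 = 9
  1+0 = 1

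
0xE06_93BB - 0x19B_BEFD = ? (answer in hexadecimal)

0xC6AD4BE

Subtract column by column in base 16:
  B-D → E (borrow)
  B-F-1 → B (borrow)
  3-E-1 → 4 (borrow)
  9-B-1 → D (borrow)
  6-B-1 → A (borrow)
  0-9-1 → 6 (borrow)
  E-1-1 → C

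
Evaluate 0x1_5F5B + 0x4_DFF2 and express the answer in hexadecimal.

0x63F4D

Add column by column in base 16, right to left:
  B+2 = D
  5+F = 4 carry 1
  F+F+1 = F carry 1
  5+D+1 = 3 carry 1
  1+4+1 = 6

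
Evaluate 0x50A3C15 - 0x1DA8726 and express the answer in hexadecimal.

Subtract column by column in base 16:
  5-6 → F (borrow)
  1-2-1 → E (borrow)
  C-7-1 → 4
  3-8 → B (borrow)
  A-A-1 → F (borrow)
  0-D-1 → 2 (borrow)
  5-1-1 → 3

0x32FB4EF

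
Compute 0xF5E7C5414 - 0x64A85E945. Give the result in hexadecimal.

0x913F66ACF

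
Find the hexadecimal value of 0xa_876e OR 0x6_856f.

OR each hex digit independently (no carries):
  a|6=e, 8|8=8, 7|5=7, 6|6=6, e|f=f

0xe876f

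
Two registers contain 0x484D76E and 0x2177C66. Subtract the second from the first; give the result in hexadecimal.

0x26D5B08

Subtract column by column in base 16:
  E-6 → 8
  6-6 → 0
  7-C → B (borrow)
  D-7-1 → 5
  4-7 → D (borrow)
  8-1-1 → 6
  4-2 → 2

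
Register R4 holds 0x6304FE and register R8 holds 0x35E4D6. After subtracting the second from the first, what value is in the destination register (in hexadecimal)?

0x2D2028

Subtract column by column in base 16:
  E-6 → 8
  F-D → 2
  4-4 → 0
  0-E → 2 (borrow)
  3-5-1 → D (borrow)
  6-3-1 → 2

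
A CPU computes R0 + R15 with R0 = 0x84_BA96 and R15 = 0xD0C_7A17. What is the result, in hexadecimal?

Add column by column in base 16, right to left:
  6+7 = D
  9+1 = A
  A+A = 4 carry 1
  B+7+1 = 3 carry 1
  4+C+1 = 1 carry 1
  8+0+1 = 9
  0+D = D

0xD9134AD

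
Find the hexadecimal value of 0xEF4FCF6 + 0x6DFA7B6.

Add column by column in base 16, right to left:
  6+6 = C
  F+B = A carry 1
  C+7+1 = 4 carry 1
  F+A+1 = A carry 1
  4+F+1 = 4 carry 1
  F+D+1 = D carry 1
  E+6+1 = 5 carry 1
  final carry 1

0x15D4A4AC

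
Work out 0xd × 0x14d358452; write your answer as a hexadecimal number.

0x10ebb7b82a

Multiply each base-16 digit by 13, carrying:
  2×13 = 26 → write a carry 1
  5×13+1 = 66 → write 2 carry 4
  4×13+4 = 56 → write 8 carry 3
  8×13+3 = 107 → write b carry 6
  5×13+6 = 71 → write 7 carry 4
  3×13+4 = 43 → write b carry 2
  d×13+2 = 171 → write b carry 10
  4×13+10 = 62 → write e carry 3
  1×13+3 = 16 → write 0 carry 1
  remaining carry: 1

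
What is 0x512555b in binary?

Expand each hex digit to 4 bits: 5=0101 1=0001 2=0010 5=0101 5=0101 5=0101 b=1011.

0b101000100100101010101011011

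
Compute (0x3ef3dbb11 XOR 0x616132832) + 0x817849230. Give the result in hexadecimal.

0xe10b32553

First 0x3ef3dbb11 XOR 0x616132832 = 0x5f92e9323.
Add column by column in base 16, right to left:
  3+0 = 3
  2+3 = 5
  3+2 = 5
  9+9 = 2 carry 1
  e+4+1 = 3 carry 1
  2+8+1 = b
  9+7 = 0 carry 1
  f+1+1 = 1 carry 1
  5+8+1 = e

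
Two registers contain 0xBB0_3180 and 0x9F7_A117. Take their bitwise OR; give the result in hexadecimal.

OR each hex digit independently (no carries):
  B|9=B, B|F=F, 0|7=7, 3|A=B, 1|1=1, 8|1=9, 0|7=7

0xBF7B197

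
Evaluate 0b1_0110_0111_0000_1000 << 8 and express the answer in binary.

0b1011001110000100000000000

Left shift by 8: append 8 zero bits.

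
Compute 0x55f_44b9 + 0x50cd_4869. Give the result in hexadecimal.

0x562c8d22

Add column by column in base 16, right to left:
  9+9 = 2 carry 1
  b+6+1 = 2 carry 1
  4+8+1 = d
  4+4 = 8
  f+d = c carry 1
  5+c+1 = 2 carry 1
  5+0+1 = 6
  0+5 = 5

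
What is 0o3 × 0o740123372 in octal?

0o2640372356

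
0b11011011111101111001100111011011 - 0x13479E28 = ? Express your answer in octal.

0o31053775663

0b11011011111101111001100111011011 = 0o33375714733 in octal.
0x13479E28 = 0o2321717050 in octal.
Subtract column by column in base 8:
  3-0 → 3
  3-5 → 6 (borrow)
  7-0-1 → 6
  4-7 → 5 (borrow)
  1-1-1 → 7 (borrow)
  7-7-1 → 7 (borrow)
  5-1-1 → 3
  7-2 → 5
  3-3 → 0
  3-2 → 1
  3-0 → 3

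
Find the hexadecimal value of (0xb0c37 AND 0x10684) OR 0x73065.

0x73465

0xb0c37 AND 0x10684 = 0x10404.
Then OR with 0x73065.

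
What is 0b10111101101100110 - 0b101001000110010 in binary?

0b10010100100110100

Subtract column by column in base 2:
  0-0 → 0
  1-1 → 0
  1-0 → 1
  0-0 → 0
  0-1 → 1 (borrow)
  1-1-1 → 1 (borrow)
  1-0-1 → 0
  0-0 → 0
  1-0 → 1
  1-1 → 0
  0-0 → 0
  1-0 → 1
  1-1 → 0
  1-0 → 1
  1-1 → 0
  0-0 → 0
  1-0 → 1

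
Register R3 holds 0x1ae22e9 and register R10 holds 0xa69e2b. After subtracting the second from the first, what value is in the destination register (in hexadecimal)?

Subtract column by column in base 16:
  9-b → e (borrow)
  e-2-1 → b
  2-e → 4 (borrow)
  2-9-1 → 8 (borrow)
  e-6-1 → 7
  a-a → 0
  1-0 → 1

0x10784be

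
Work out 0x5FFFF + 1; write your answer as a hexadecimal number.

0x60000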